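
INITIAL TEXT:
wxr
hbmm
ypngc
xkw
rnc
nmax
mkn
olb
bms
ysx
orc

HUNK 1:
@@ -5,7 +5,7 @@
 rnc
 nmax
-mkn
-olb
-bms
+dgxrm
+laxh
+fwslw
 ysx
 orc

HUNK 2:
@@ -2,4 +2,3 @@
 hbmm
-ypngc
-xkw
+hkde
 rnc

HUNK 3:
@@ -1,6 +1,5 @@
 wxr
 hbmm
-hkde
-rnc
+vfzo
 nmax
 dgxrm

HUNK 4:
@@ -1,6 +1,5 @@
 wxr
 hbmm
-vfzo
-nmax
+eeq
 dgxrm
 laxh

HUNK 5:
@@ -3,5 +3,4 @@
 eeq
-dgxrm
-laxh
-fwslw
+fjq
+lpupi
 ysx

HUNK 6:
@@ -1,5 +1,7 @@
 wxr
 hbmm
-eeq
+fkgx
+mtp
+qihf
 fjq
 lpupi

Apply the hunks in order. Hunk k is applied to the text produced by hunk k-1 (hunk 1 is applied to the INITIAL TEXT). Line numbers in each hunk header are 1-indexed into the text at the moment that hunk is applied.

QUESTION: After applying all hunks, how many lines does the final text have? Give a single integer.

Hunk 1: at line 5 remove [mkn,olb,bms] add [dgxrm,laxh,fwslw] -> 11 lines: wxr hbmm ypngc xkw rnc nmax dgxrm laxh fwslw ysx orc
Hunk 2: at line 2 remove [ypngc,xkw] add [hkde] -> 10 lines: wxr hbmm hkde rnc nmax dgxrm laxh fwslw ysx orc
Hunk 3: at line 1 remove [hkde,rnc] add [vfzo] -> 9 lines: wxr hbmm vfzo nmax dgxrm laxh fwslw ysx orc
Hunk 4: at line 1 remove [vfzo,nmax] add [eeq] -> 8 lines: wxr hbmm eeq dgxrm laxh fwslw ysx orc
Hunk 5: at line 3 remove [dgxrm,laxh,fwslw] add [fjq,lpupi] -> 7 lines: wxr hbmm eeq fjq lpupi ysx orc
Hunk 6: at line 1 remove [eeq] add [fkgx,mtp,qihf] -> 9 lines: wxr hbmm fkgx mtp qihf fjq lpupi ysx orc
Final line count: 9

Answer: 9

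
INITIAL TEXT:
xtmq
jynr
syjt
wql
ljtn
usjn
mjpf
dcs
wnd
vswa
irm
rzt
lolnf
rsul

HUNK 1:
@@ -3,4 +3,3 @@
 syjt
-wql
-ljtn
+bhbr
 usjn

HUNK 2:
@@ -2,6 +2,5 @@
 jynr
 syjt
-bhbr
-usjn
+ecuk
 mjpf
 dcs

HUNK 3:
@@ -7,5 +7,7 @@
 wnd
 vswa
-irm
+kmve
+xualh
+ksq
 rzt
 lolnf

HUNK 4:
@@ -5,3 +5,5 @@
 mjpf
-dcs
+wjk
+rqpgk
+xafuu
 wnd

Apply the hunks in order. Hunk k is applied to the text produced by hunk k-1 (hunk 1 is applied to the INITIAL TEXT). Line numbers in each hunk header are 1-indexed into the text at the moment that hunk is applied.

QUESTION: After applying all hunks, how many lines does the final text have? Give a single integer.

Answer: 16

Derivation:
Hunk 1: at line 3 remove [wql,ljtn] add [bhbr] -> 13 lines: xtmq jynr syjt bhbr usjn mjpf dcs wnd vswa irm rzt lolnf rsul
Hunk 2: at line 2 remove [bhbr,usjn] add [ecuk] -> 12 lines: xtmq jynr syjt ecuk mjpf dcs wnd vswa irm rzt lolnf rsul
Hunk 3: at line 7 remove [irm] add [kmve,xualh,ksq] -> 14 lines: xtmq jynr syjt ecuk mjpf dcs wnd vswa kmve xualh ksq rzt lolnf rsul
Hunk 4: at line 5 remove [dcs] add [wjk,rqpgk,xafuu] -> 16 lines: xtmq jynr syjt ecuk mjpf wjk rqpgk xafuu wnd vswa kmve xualh ksq rzt lolnf rsul
Final line count: 16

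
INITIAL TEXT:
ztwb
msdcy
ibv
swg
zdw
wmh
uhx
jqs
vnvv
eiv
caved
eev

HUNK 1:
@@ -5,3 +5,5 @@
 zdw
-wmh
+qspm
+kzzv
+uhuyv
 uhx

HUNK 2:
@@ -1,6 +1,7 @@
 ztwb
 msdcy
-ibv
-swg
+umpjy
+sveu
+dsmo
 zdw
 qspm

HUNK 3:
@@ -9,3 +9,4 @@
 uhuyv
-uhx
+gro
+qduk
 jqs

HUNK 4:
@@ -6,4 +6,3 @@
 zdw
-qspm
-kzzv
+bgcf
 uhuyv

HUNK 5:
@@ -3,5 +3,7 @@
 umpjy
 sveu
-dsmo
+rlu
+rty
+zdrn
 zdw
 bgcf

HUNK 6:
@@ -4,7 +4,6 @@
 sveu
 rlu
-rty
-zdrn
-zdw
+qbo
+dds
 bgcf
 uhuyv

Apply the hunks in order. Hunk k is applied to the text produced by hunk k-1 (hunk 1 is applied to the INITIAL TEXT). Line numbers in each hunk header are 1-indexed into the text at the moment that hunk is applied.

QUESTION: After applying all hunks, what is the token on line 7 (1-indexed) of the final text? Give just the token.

Hunk 1: at line 5 remove [wmh] add [qspm,kzzv,uhuyv] -> 14 lines: ztwb msdcy ibv swg zdw qspm kzzv uhuyv uhx jqs vnvv eiv caved eev
Hunk 2: at line 1 remove [ibv,swg] add [umpjy,sveu,dsmo] -> 15 lines: ztwb msdcy umpjy sveu dsmo zdw qspm kzzv uhuyv uhx jqs vnvv eiv caved eev
Hunk 3: at line 9 remove [uhx] add [gro,qduk] -> 16 lines: ztwb msdcy umpjy sveu dsmo zdw qspm kzzv uhuyv gro qduk jqs vnvv eiv caved eev
Hunk 4: at line 6 remove [qspm,kzzv] add [bgcf] -> 15 lines: ztwb msdcy umpjy sveu dsmo zdw bgcf uhuyv gro qduk jqs vnvv eiv caved eev
Hunk 5: at line 3 remove [dsmo] add [rlu,rty,zdrn] -> 17 lines: ztwb msdcy umpjy sveu rlu rty zdrn zdw bgcf uhuyv gro qduk jqs vnvv eiv caved eev
Hunk 6: at line 4 remove [rty,zdrn,zdw] add [qbo,dds] -> 16 lines: ztwb msdcy umpjy sveu rlu qbo dds bgcf uhuyv gro qduk jqs vnvv eiv caved eev
Final line 7: dds

Answer: dds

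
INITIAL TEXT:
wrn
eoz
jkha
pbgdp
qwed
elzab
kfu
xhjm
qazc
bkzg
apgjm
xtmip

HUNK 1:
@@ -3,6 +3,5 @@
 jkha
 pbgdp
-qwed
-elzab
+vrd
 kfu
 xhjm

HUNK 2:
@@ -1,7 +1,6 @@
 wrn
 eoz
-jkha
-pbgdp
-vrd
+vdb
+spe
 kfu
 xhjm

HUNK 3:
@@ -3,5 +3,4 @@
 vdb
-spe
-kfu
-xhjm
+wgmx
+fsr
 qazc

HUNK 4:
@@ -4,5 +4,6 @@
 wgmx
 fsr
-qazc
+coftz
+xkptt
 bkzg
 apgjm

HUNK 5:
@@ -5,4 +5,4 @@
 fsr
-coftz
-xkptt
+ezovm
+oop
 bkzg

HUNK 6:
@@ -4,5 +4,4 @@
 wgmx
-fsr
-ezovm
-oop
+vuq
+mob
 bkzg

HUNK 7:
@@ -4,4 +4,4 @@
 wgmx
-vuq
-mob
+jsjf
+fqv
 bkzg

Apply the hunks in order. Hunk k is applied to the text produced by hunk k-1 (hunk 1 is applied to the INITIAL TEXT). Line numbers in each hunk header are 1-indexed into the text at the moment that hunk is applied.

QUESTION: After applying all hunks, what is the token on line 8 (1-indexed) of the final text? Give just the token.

Hunk 1: at line 3 remove [qwed,elzab] add [vrd] -> 11 lines: wrn eoz jkha pbgdp vrd kfu xhjm qazc bkzg apgjm xtmip
Hunk 2: at line 1 remove [jkha,pbgdp,vrd] add [vdb,spe] -> 10 lines: wrn eoz vdb spe kfu xhjm qazc bkzg apgjm xtmip
Hunk 3: at line 3 remove [spe,kfu,xhjm] add [wgmx,fsr] -> 9 lines: wrn eoz vdb wgmx fsr qazc bkzg apgjm xtmip
Hunk 4: at line 4 remove [qazc] add [coftz,xkptt] -> 10 lines: wrn eoz vdb wgmx fsr coftz xkptt bkzg apgjm xtmip
Hunk 5: at line 5 remove [coftz,xkptt] add [ezovm,oop] -> 10 lines: wrn eoz vdb wgmx fsr ezovm oop bkzg apgjm xtmip
Hunk 6: at line 4 remove [fsr,ezovm,oop] add [vuq,mob] -> 9 lines: wrn eoz vdb wgmx vuq mob bkzg apgjm xtmip
Hunk 7: at line 4 remove [vuq,mob] add [jsjf,fqv] -> 9 lines: wrn eoz vdb wgmx jsjf fqv bkzg apgjm xtmip
Final line 8: apgjm

Answer: apgjm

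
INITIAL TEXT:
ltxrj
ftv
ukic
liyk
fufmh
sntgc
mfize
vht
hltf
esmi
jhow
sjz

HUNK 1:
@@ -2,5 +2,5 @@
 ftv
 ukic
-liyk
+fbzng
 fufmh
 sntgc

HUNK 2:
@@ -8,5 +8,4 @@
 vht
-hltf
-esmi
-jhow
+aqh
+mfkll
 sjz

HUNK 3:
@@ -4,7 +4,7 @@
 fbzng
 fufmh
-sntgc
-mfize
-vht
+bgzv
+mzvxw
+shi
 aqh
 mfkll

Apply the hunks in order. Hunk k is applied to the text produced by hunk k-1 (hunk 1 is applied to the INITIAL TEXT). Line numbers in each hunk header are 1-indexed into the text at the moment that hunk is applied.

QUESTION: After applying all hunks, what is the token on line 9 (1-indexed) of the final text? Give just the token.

Answer: aqh

Derivation:
Hunk 1: at line 2 remove [liyk] add [fbzng] -> 12 lines: ltxrj ftv ukic fbzng fufmh sntgc mfize vht hltf esmi jhow sjz
Hunk 2: at line 8 remove [hltf,esmi,jhow] add [aqh,mfkll] -> 11 lines: ltxrj ftv ukic fbzng fufmh sntgc mfize vht aqh mfkll sjz
Hunk 3: at line 4 remove [sntgc,mfize,vht] add [bgzv,mzvxw,shi] -> 11 lines: ltxrj ftv ukic fbzng fufmh bgzv mzvxw shi aqh mfkll sjz
Final line 9: aqh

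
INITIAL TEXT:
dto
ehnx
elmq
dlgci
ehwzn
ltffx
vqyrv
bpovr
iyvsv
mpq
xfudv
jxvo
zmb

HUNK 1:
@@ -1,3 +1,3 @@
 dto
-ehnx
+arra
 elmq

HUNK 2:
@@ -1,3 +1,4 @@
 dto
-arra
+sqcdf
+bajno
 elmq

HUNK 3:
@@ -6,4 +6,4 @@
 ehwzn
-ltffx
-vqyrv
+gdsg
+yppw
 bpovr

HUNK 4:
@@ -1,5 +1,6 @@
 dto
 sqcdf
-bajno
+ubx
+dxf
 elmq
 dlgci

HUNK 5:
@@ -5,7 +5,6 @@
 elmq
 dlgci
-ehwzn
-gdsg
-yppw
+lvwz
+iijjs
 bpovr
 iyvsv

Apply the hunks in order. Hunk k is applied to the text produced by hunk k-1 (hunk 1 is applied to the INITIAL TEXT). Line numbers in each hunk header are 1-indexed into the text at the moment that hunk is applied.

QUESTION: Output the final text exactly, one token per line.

Hunk 1: at line 1 remove [ehnx] add [arra] -> 13 lines: dto arra elmq dlgci ehwzn ltffx vqyrv bpovr iyvsv mpq xfudv jxvo zmb
Hunk 2: at line 1 remove [arra] add [sqcdf,bajno] -> 14 lines: dto sqcdf bajno elmq dlgci ehwzn ltffx vqyrv bpovr iyvsv mpq xfudv jxvo zmb
Hunk 3: at line 6 remove [ltffx,vqyrv] add [gdsg,yppw] -> 14 lines: dto sqcdf bajno elmq dlgci ehwzn gdsg yppw bpovr iyvsv mpq xfudv jxvo zmb
Hunk 4: at line 1 remove [bajno] add [ubx,dxf] -> 15 lines: dto sqcdf ubx dxf elmq dlgci ehwzn gdsg yppw bpovr iyvsv mpq xfudv jxvo zmb
Hunk 5: at line 5 remove [ehwzn,gdsg,yppw] add [lvwz,iijjs] -> 14 lines: dto sqcdf ubx dxf elmq dlgci lvwz iijjs bpovr iyvsv mpq xfudv jxvo zmb

Answer: dto
sqcdf
ubx
dxf
elmq
dlgci
lvwz
iijjs
bpovr
iyvsv
mpq
xfudv
jxvo
zmb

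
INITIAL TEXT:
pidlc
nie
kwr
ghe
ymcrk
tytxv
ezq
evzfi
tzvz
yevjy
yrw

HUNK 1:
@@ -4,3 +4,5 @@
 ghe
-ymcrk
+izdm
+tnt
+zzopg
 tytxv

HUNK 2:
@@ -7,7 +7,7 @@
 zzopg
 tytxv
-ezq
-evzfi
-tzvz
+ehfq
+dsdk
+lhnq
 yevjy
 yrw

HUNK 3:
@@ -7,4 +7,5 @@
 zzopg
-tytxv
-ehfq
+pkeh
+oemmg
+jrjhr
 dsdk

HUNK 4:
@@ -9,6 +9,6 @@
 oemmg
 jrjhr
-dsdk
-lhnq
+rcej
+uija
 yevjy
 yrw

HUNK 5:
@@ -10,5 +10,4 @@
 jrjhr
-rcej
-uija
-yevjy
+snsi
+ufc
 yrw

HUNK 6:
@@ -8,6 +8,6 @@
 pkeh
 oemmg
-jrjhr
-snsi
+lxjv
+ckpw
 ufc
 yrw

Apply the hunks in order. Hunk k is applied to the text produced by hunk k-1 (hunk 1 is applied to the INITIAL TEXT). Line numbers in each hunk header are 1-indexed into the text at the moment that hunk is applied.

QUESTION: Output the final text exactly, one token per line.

Hunk 1: at line 4 remove [ymcrk] add [izdm,tnt,zzopg] -> 13 lines: pidlc nie kwr ghe izdm tnt zzopg tytxv ezq evzfi tzvz yevjy yrw
Hunk 2: at line 7 remove [ezq,evzfi,tzvz] add [ehfq,dsdk,lhnq] -> 13 lines: pidlc nie kwr ghe izdm tnt zzopg tytxv ehfq dsdk lhnq yevjy yrw
Hunk 3: at line 7 remove [tytxv,ehfq] add [pkeh,oemmg,jrjhr] -> 14 lines: pidlc nie kwr ghe izdm tnt zzopg pkeh oemmg jrjhr dsdk lhnq yevjy yrw
Hunk 4: at line 9 remove [dsdk,lhnq] add [rcej,uija] -> 14 lines: pidlc nie kwr ghe izdm tnt zzopg pkeh oemmg jrjhr rcej uija yevjy yrw
Hunk 5: at line 10 remove [rcej,uija,yevjy] add [snsi,ufc] -> 13 lines: pidlc nie kwr ghe izdm tnt zzopg pkeh oemmg jrjhr snsi ufc yrw
Hunk 6: at line 8 remove [jrjhr,snsi] add [lxjv,ckpw] -> 13 lines: pidlc nie kwr ghe izdm tnt zzopg pkeh oemmg lxjv ckpw ufc yrw

Answer: pidlc
nie
kwr
ghe
izdm
tnt
zzopg
pkeh
oemmg
lxjv
ckpw
ufc
yrw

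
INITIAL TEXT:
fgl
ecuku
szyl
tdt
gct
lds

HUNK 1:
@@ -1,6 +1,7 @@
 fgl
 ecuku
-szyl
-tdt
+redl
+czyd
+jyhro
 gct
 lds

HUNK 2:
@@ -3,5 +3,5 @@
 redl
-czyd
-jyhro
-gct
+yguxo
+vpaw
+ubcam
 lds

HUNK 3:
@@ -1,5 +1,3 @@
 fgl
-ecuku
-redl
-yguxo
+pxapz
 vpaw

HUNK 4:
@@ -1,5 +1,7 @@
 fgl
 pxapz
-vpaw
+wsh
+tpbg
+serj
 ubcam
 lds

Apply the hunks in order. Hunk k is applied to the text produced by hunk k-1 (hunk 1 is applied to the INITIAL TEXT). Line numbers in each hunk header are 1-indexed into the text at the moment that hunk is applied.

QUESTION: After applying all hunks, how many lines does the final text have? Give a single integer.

Answer: 7

Derivation:
Hunk 1: at line 1 remove [szyl,tdt] add [redl,czyd,jyhro] -> 7 lines: fgl ecuku redl czyd jyhro gct lds
Hunk 2: at line 3 remove [czyd,jyhro,gct] add [yguxo,vpaw,ubcam] -> 7 lines: fgl ecuku redl yguxo vpaw ubcam lds
Hunk 3: at line 1 remove [ecuku,redl,yguxo] add [pxapz] -> 5 lines: fgl pxapz vpaw ubcam lds
Hunk 4: at line 1 remove [vpaw] add [wsh,tpbg,serj] -> 7 lines: fgl pxapz wsh tpbg serj ubcam lds
Final line count: 7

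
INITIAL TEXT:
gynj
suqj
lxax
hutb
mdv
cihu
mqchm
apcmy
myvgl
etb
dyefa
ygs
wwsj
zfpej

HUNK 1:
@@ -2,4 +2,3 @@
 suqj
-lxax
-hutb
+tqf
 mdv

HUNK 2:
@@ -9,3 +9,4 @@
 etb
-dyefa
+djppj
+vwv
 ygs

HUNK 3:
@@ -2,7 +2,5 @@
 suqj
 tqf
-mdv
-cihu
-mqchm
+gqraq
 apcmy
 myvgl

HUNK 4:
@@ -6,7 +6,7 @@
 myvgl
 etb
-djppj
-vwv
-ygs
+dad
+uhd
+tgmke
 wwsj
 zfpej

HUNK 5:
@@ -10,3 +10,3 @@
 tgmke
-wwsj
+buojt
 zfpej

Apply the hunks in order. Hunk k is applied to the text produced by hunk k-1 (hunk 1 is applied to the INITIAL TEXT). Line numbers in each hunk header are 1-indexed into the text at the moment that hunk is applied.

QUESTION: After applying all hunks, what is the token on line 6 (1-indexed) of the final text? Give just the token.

Answer: myvgl

Derivation:
Hunk 1: at line 2 remove [lxax,hutb] add [tqf] -> 13 lines: gynj suqj tqf mdv cihu mqchm apcmy myvgl etb dyefa ygs wwsj zfpej
Hunk 2: at line 9 remove [dyefa] add [djppj,vwv] -> 14 lines: gynj suqj tqf mdv cihu mqchm apcmy myvgl etb djppj vwv ygs wwsj zfpej
Hunk 3: at line 2 remove [mdv,cihu,mqchm] add [gqraq] -> 12 lines: gynj suqj tqf gqraq apcmy myvgl etb djppj vwv ygs wwsj zfpej
Hunk 4: at line 6 remove [djppj,vwv,ygs] add [dad,uhd,tgmke] -> 12 lines: gynj suqj tqf gqraq apcmy myvgl etb dad uhd tgmke wwsj zfpej
Hunk 5: at line 10 remove [wwsj] add [buojt] -> 12 lines: gynj suqj tqf gqraq apcmy myvgl etb dad uhd tgmke buojt zfpej
Final line 6: myvgl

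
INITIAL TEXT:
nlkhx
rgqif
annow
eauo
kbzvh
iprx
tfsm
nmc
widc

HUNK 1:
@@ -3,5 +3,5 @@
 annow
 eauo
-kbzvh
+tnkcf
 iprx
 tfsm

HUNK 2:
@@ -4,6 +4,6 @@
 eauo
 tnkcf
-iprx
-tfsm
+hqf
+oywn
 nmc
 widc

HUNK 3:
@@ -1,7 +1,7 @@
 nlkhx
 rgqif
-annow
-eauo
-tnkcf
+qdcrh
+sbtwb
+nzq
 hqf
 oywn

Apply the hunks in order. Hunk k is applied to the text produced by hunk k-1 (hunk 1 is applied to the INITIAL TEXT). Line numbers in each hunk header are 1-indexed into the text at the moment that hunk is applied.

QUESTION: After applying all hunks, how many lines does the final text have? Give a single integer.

Answer: 9

Derivation:
Hunk 1: at line 3 remove [kbzvh] add [tnkcf] -> 9 lines: nlkhx rgqif annow eauo tnkcf iprx tfsm nmc widc
Hunk 2: at line 4 remove [iprx,tfsm] add [hqf,oywn] -> 9 lines: nlkhx rgqif annow eauo tnkcf hqf oywn nmc widc
Hunk 3: at line 1 remove [annow,eauo,tnkcf] add [qdcrh,sbtwb,nzq] -> 9 lines: nlkhx rgqif qdcrh sbtwb nzq hqf oywn nmc widc
Final line count: 9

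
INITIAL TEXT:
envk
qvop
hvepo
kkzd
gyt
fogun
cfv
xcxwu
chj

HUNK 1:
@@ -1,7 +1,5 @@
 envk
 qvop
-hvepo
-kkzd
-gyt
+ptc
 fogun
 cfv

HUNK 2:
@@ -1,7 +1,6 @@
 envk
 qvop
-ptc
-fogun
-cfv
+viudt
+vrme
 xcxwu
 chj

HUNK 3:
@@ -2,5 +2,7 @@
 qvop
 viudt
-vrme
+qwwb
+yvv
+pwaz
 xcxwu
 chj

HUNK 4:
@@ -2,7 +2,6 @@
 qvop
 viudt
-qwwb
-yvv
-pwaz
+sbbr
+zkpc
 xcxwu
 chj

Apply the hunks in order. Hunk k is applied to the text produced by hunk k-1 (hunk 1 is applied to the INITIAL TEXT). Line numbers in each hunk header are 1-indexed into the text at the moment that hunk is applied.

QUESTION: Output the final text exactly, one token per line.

Answer: envk
qvop
viudt
sbbr
zkpc
xcxwu
chj

Derivation:
Hunk 1: at line 1 remove [hvepo,kkzd,gyt] add [ptc] -> 7 lines: envk qvop ptc fogun cfv xcxwu chj
Hunk 2: at line 1 remove [ptc,fogun,cfv] add [viudt,vrme] -> 6 lines: envk qvop viudt vrme xcxwu chj
Hunk 3: at line 2 remove [vrme] add [qwwb,yvv,pwaz] -> 8 lines: envk qvop viudt qwwb yvv pwaz xcxwu chj
Hunk 4: at line 2 remove [qwwb,yvv,pwaz] add [sbbr,zkpc] -> 7 lines: envk qvop viudt sbbr zkpc xcxwu chj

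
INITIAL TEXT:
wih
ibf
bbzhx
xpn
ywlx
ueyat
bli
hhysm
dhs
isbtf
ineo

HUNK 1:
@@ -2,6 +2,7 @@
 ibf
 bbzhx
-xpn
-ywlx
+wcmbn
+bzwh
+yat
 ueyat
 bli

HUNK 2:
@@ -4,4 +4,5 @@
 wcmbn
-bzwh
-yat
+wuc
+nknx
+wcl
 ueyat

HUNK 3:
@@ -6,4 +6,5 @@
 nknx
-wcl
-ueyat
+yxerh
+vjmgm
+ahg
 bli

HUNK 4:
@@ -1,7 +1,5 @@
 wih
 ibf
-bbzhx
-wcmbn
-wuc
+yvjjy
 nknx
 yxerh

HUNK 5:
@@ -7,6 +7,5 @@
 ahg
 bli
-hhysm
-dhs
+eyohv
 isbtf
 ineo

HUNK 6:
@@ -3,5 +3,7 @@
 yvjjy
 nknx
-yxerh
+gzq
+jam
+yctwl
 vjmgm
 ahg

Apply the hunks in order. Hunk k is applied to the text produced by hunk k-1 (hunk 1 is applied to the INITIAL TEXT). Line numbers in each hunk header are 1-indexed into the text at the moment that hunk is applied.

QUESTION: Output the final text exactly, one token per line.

Hunk 1: at line 2 remove [xpn,ywlx] add [wcmbn,bzwh,yat] -> 12 lines: wih ibf bbzhx wcmbn bzwh yat ueyat bli hhysm dhs isbtf ineo
Hunk 2: at line 4 remove [bzwh,yat] add [wuc,nknx,wcl] -> 13 lines: wih ibf bbzhx wcmbn wuc nknx wcl ueyat bli hhysm dhs isbtf ineo
Hunk 3: at line 6 remove [wcl,ueyat] add [yxerh,vjmgm,ahg] -> 14 lines: wih ibf bbzhx wcmbn wuc nknx yxerh vjmgm ahg bli hhysm dhs isbtf ineo
Hunk 4: at line 1 remove [bbzhx,wcmbn,wuc] add [yvjjy] -> 12 lines: wih ibf yvjjy nknx yxerh vjmgm ahg bli hhysm dhs isbtf ineo
Hunk 5: at line 7 remove [hhysm,dhs] add [eyohv] -> 11 lines: wih ibf yvjjy nknx yxerh vjmgm ahg bli eyohv isbtf ineo
Hunk 6: at line 3 remove [yxerh] add [gzq,jam,yctwl] -> 13 lines: wih ibf yvjjy nknx gzq jam yctwl vjmgm ahg bli eyohv isbtf ineo

Answer: wih
ibf
yvjjy
nknx
gzq
jam
yctwl
vjmgm
ahg
bli
eyohv
isbtf
ineo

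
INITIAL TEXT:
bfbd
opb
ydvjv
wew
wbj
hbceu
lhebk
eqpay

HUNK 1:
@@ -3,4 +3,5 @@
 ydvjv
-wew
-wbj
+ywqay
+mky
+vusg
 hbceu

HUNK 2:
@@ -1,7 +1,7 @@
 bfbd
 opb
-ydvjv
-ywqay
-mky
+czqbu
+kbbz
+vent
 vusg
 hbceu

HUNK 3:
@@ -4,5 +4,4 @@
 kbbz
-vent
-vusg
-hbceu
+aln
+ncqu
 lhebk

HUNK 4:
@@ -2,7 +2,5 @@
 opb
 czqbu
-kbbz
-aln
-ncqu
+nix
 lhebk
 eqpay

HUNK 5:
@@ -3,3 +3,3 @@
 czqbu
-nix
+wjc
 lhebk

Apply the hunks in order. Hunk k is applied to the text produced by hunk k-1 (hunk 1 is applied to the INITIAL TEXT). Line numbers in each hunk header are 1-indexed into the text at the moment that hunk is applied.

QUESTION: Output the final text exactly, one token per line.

Hunk 1: at line 3 remove [wew,wbj] add [ywqay,mky,vusg] -> 9 lines: bfbd opb ydvjv ywqay mky vusg hbceu lhebk eqpay
Hunk 2: at line 1 remove [ydvjv,ywqay,mky] add [czqbu,kbbz,vent] -> 9 lines: bfbd opb czqbu kbbz vent vusg hbceu lhebk eqpay
Hunk 3: at line 4 remove [vent,vusg,hbceu] add [aln,ncqu] -> 8 lines: bfbd opb czqbu kbbz aln ncqu lhebk eqpay
Hunk 4: at line 2 remove [kbbz,aln,ncqu] add [nix] -> 6 lines: bfbd opb czqbu nix lhebk eqpay
Hunk 5: at line 3 remove [nix] add [wjc] -> 6 lines: bfbd opb czqbu wjc lhebk eqpay

Answer: bfbd
opb
czqbu
wjc
lhebk
eqpay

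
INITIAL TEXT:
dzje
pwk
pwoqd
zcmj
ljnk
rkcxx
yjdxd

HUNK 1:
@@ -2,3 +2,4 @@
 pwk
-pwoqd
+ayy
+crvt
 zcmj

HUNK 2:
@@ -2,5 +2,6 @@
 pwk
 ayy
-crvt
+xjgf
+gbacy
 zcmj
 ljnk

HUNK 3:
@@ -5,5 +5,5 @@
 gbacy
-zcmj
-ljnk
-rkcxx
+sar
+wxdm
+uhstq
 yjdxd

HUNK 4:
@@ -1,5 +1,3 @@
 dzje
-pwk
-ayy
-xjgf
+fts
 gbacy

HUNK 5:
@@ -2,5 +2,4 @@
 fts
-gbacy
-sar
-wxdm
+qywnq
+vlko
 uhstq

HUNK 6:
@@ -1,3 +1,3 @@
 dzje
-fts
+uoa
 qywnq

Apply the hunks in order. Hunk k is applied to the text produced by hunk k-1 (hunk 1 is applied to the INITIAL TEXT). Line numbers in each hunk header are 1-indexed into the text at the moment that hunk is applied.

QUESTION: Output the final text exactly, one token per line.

Hunk 1: at line 2 remove [pwoqd] add [ayy,crvt] -> 8 lines: dzje pwk ayy crvt zcmj ljnk rkcxx yjdxd
Hunk 2: at line 2 remove [crvt] add [xjgf,gbacy] -> 9 lines: dzje pwk ayy xjgf gbacy zcmj ljnk rkcxx yjdxd
Hunk 3: at line 5 remove [zcmj,ljnk,rkcxx] add [sar,wxdm,uhstq] -> 9 lines: dzje pwk ayy xjgf gbacy sar wxdm uhstq yjdxd
Hunk 4: at line 1 remove [pwk,ayy,xjgf] add [fts] -> 7 lines: dzje fts gbacy sar wxdm uhstq yjdxd
Hunk 5: at line 2 remove [gbacy,sar,wxdm] add [qywnq,vlko] -> 6 lines: dzje fts qywnq vlko uhstq yjdxd
Hunk 6: at line 1 remove [fts] add [uoa] -> 6 lines: dzje uoa qywnq vlko uhstq yjdxd

Answer: dzje
uoa
qywnq
vlko
uhstq
yjdxd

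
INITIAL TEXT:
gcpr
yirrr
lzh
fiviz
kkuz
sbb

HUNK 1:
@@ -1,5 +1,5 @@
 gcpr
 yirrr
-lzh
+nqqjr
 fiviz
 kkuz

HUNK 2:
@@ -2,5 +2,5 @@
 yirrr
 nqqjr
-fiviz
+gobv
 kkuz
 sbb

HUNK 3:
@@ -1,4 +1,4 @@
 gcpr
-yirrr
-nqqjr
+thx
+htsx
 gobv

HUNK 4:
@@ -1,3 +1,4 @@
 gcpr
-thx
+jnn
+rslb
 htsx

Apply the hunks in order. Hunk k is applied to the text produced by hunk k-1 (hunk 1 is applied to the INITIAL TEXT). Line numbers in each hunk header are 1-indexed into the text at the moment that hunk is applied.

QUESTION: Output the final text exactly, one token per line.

Hunk 1: at line 1 remove [lzh] add [nqqjr] -> 6 lines: gcpr yirrr nqqjr fiviz kkuz sbb
Hunk 2: at line 2 remove [fiviz] add [gobv] -> 6 lines: gcpr yirrr nqqjr gobv kkuz sbb
Hunk 3: at line 1 remove [yirrr,nqqjr] add [thx,htsx] -> 6 lines: gcpr thx htsx gobv kkuz sbb
Hunk 4: at line 1 remove [thx] add [jnn,rslb] -> 7 lines: gcpr jnn rslb htsx gobv kkuz sbb

Answer: gcpr
jnn
rslb
htsx
gobv
kkuz
sbb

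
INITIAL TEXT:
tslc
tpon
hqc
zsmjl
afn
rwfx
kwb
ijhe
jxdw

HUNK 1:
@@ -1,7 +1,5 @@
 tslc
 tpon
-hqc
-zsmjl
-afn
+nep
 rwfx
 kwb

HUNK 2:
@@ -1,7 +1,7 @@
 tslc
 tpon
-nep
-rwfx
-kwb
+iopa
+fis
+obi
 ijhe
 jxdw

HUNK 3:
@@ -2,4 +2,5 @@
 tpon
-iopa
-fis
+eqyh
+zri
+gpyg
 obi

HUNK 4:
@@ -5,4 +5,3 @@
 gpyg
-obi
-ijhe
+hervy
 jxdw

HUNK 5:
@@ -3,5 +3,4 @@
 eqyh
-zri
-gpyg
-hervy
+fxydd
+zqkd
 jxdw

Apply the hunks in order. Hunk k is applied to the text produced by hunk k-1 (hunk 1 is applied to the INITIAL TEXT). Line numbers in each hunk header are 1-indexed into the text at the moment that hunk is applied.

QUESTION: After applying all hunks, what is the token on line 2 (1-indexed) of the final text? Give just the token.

Hunk 1: at line 1 remove [hqc,zsmjl,afn] add [nep] -> 7 lines: tslc tpon nep rwfx kwb ijhe jxdw
Hunk 2: at line 1 remove [nep,rwfx,kwb] add [iopa,fis,obi] -> 7 lines: tslc tpon iopa fis obi ijhe jxdw
Hunk 3: at line 2 remove [iopa,fis] add [eqyh,zri,gpyg] -> 8 lines: tslc tpon eqyh zri gpyg obi ijhe jxdw
Hunk 4: at line 5 remove [obi,ijhe] add [hervy] -> 7 lines: tslc tpon eqyh zri gpyg hervy jxdw
Hunk 5: at line 3 remove [zri,gpyg,hervy] add [fxydd,zqkd] -> 6 lines: tslc tpon eqyh fxydd zqkd jxdw
Final line 2: tpon

Answer: tpon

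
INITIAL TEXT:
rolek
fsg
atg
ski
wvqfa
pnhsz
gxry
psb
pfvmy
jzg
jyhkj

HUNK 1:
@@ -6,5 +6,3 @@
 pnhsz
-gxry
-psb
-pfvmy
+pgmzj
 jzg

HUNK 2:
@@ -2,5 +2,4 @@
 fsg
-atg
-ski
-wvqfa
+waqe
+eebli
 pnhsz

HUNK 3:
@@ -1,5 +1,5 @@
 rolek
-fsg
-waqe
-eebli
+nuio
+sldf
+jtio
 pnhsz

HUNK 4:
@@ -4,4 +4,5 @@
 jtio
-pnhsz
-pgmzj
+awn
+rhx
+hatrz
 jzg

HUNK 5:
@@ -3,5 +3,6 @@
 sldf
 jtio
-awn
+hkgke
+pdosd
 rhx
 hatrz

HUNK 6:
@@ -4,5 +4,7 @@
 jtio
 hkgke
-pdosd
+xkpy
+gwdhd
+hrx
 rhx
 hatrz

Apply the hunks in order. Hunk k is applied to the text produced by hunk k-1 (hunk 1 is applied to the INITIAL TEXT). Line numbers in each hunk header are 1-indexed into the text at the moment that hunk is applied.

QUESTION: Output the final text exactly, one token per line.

Answer: rolek
nuio
sldf
jtio
hkgke
xkpy
gwdhd
hrx
rhx
hatrz
jzg
jyhkj

Derivation:
Hunk 1: at line 6 remove [gxry,psb,pfvmy] add [pgmzj] -> 9 lines: rolek fsg atg ski wvqfa pnhsz pgmzj jzg jyhkj
Hunk 2: at line 2 remove [atg,ski,wvqfa] add [waqe,eebli] -> 8 lines: rolek fsg waqe eebli pnhsz pgmzj jzg jyhkj
Hunk 3: at line 1 remove [fsg,waqe,eebli] add [nuio,sldf,jtio] -> 8 lines: rolek nuio sldf jtio pnhsz pgmzj jzg jyhkj
Hunk 4: at line 4 remove [pnhsz,pgmzj] add [awn,rhx,hatrz] -> 9 lines: rolek nuio sldf jtio awn rhx hatrz jzg jyhkj
Hunk 5: at line 3 remove [awn] add [hkgke,pdosd] -> 10 lines: rolek nuio sldf jtio hkgke pdosd rhx hatrz jzg jyhkj
Hunk 6: at line 4 remove [pdosd] add [xkpy,gwdhd,hrx] -> 12 lines: rolek nuio sldf jtio hkgke xkpy gwdhd hrx rhx hatrz jzg jyhkj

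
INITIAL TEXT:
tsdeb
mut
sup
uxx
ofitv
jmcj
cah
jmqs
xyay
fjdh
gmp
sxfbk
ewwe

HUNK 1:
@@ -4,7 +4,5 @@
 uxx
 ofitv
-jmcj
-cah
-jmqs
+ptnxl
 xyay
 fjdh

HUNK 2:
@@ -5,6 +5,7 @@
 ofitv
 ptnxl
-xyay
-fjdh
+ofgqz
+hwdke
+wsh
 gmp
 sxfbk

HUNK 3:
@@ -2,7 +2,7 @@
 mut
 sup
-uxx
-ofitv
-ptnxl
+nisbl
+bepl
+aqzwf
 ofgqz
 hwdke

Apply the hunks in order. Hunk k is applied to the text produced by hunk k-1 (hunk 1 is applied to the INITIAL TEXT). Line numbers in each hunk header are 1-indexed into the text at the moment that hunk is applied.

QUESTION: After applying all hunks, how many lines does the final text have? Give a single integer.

Hunk 1: at line 4 remove [jmcj,cah,jmqs] add [ptnxl] -> 11 lines: tsdeb mut sup uxx ofitv ptnxl xyay fjdh gmp sxfbk ewwe
Hunk 2: at line 5 remove [xyay,fjdh] add [ofgqz,hwdke,wsh] -> 12 lines: tsdeb mut sup uxx ofitv ptnxl ofgqz hwdke wsh gmp sxfbk ewwe
Hunk 3: at line 2 remove [uxx,ofitv,ptnxl] add [nisbl,bepl,aqzwf] -> 12 lines: tsdeb mut sup nisbl bepl aqzwf ofgqz hwdke wsh gmp sxfbk ewwe
Final line count: 12

Answer: 12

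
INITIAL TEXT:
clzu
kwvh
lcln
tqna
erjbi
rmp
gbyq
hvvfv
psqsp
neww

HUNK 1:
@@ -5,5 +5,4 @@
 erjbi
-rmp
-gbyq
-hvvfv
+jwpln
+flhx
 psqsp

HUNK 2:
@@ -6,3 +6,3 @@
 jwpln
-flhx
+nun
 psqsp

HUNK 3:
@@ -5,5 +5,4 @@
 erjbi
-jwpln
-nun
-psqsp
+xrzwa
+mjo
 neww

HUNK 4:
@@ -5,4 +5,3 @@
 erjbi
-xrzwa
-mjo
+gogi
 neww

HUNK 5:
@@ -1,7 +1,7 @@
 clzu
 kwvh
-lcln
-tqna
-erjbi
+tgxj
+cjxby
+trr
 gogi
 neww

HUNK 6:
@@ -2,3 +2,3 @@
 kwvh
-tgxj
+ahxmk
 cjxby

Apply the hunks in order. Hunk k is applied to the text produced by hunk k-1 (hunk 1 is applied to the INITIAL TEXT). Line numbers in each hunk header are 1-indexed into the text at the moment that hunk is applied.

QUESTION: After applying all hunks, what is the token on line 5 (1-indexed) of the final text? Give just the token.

Hunk 1: at line 5 remove [rmp,gbyq,hvvfv] add [jwpln,flhx] -> 9 lines: clzu kwvh lcln tqna erjbi jwpln flhx psqsp neww
Hunk 2: at line 6 remove [flhx] add [nun] -> 9 lines: clzu kwvh lcln tqna erjbi jwpln nun psqsp neww
Hunk 3: at line 5 remove [jwpln,nun,psqsp] add [xrzwa,mjo] -> 8 lines: clzu kwvh lcln tqna erjbi xrzwa mjo neww
Hunk 4: at line 5 remove [xrzwa,mjo] add [gogi] -> 7 lines: clzu kwvh lcln tqna erjbi gogi neww
Hunk 5: at line 1 remove [lcln,tqna,erjbi] add [tgxj,cjxby,trr] -> 7 lines: clzu kwvh tgxj cjxby trr gogi neww
Hunk 6: at line 2 remove [tgxj] add [ahxmk] -> 7 lines: clzu kwvh ahxmk cjxby trr gogi neww
Final line 5: trr

Answer: trr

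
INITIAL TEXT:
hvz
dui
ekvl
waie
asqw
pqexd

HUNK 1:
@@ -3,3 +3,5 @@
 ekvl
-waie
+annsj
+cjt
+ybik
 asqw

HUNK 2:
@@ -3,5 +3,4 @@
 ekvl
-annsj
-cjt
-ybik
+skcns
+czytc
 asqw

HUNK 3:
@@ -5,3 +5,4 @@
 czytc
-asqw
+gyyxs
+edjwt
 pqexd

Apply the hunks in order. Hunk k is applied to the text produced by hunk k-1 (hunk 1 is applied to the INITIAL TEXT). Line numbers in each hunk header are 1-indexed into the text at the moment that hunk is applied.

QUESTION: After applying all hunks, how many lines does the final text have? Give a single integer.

Answer: 8

Derivation:
Hunk 1: at line 3 remove [waie] add [annsj,cjt,ybik] -> 8 lines: hvz dui ekvl annsj cjt ybik asqw pqexd
Hunk 2: at line 3 remove [annsj,cjt,ybik] add [skcns,czytc] -> 7 lines: hvz dui ekvl skcns czytc asqw pqexd
Hunk 3: at line 5 remove [asqw] add [gyyxs,edjwt] -> 8 lines: hvz dui ekvl skcns czytc gyyxs edjwt pqexd
Final line count: 8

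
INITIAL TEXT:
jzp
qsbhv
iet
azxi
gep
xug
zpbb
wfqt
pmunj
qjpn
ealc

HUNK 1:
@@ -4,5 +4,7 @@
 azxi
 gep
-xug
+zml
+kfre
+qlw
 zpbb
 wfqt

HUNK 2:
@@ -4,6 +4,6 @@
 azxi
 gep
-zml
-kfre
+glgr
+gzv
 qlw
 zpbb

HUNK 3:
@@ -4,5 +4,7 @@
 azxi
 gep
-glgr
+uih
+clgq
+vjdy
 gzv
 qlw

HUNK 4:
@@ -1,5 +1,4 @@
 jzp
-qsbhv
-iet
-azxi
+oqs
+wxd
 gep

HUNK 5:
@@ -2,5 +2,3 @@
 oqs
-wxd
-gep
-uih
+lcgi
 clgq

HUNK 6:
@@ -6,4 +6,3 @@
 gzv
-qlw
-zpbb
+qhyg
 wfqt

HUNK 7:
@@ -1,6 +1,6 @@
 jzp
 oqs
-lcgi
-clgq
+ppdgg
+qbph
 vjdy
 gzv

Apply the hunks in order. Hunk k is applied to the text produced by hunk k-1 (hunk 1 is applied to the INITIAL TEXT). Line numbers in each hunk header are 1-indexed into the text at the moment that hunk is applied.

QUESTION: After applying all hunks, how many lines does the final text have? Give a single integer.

Hunk 1: at line 4 remove [xug] add [zml,kfre,qlw] -> 13 lines: jzp qsbhv iet azxi gep zml kfre qlw zpbb wfqt pmunj qjpn ealc
Hunk 2: at line 4 remove [zml,kfre] add [glgr,gzv] -> 13 lines: jzp qsbhv iet azxi gep glgr gzv qlw zpbb wfqt pmunj qjpn ealc
Hunk 3: at line 4 remove [glgr] add [uih,clgq,vjdy] -> 15 lines: jzp qsbhv iet azxi gep uih clgq vjdy gzv qlw zpbb wfqt pmunj qjpn ealc
Hunk 4: at line 1 remove [qsbhv,iet,azxi] add [oqs,wxd] -> 14 lines: jzp oqs wxd gep uih clgq vjdy gzv qlw zpbb wfqt pmunj qjpn ealc
Hunk 5: at line 2 remove [wxd,gep,uih] add [lcgi] -> 12 lines: jzp oqs lcgi clgq vjdy gzv qlw zpbb wfqt pmunj qjpn ealc
Hunk 6: at line 6 remove [qlw,zpbb] add [qhyg] -> 11 lines: jzp oqs lcgi clgq vjdy gzv qhyg wfqt pmunj qjpn ealc
Hunk 7: at line 1 remove [lcgi,clgq] add [ppdgg,qbph] -> 11 lines: jzp oqs ppdgg qbph vjdy gzv qhyg wfqt pmunj qjpn ealc
Final line count: 11

Answer: 11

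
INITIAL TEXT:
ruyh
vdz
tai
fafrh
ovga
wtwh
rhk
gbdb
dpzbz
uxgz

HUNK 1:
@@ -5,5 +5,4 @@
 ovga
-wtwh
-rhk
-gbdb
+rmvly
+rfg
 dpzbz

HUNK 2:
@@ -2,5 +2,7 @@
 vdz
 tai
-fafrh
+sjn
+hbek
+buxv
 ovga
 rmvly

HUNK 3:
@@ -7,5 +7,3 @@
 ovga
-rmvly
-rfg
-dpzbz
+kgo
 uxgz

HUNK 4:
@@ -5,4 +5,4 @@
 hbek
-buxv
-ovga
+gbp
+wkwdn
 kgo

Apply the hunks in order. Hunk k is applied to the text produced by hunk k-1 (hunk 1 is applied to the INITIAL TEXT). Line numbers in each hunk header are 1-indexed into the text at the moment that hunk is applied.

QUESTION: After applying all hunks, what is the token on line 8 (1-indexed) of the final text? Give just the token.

Hunk 1: at line 5 remove [wtwh,rhk,gbdb] add [rmvly,rfg] -> 9 lines: ruyh vdz tai fafrh ovga rmvly rfg dpzbz uxgz
Hunk 2: at line 2 remove [fafrh] add [sjn,hbek,buxv] -> 11 lines: ruyh vdz tai sjn hbek buxv ovga rmvly rfg dpzbz uxgz
Hunk 3: at line 7 remove [rmvly,rfg,dpzbz] add [kgo] -> 9 lines: ruyh vdz tai sjn hbek buxv ovga kgo uxgz
Hunk 4: at line 5 remove [buxv,ovga] add [gbp,wkwdn] -> 9 lines: ruyh vdz tai sjn hbek gbp wkwdn kgo uxgz
Final line 8: kgo

Answer: kgo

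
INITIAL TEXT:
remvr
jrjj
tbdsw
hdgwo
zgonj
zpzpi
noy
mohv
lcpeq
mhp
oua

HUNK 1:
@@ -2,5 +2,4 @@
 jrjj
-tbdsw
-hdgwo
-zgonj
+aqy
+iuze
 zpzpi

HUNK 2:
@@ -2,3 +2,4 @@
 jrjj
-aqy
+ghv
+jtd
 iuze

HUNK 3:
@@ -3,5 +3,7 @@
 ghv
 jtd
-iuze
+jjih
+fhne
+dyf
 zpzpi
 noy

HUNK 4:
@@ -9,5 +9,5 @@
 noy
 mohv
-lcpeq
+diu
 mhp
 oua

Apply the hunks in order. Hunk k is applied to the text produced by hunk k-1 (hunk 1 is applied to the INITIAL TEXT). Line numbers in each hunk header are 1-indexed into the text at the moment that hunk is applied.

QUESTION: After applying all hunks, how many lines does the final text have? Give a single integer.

Answer: 13

Derivation:
Hunk 1: at line 2 remove [tbdsw,hdgwo,zgonj] add [aqy,iuze] -> 10 lines: remvr jrjj aqy iuze zpzpi noy mohv lcpeq mhp oua
Hunk 2: at line 2 remove [aqy] add [ghv,jtd] -> 11 lines: remvr jrjj ghv jtd iuze zpzpi noy mohv lcpeq mhp oua
Hunk 3: at line 3 remove [iuze] add [jjih,fhne,dyf] -> 13 lines: remvr jrjj ghv jtd jjih fhne dyf zpzpi noy mohv lcpeq mhp oua
Hunk 4: at line 9 remove [lcpeq] add [diu] -> 13 lines: remvr jrjj ghv jtd jjih fhne dyf zpzpi noy mohv diu mhp oua
Final line count: 13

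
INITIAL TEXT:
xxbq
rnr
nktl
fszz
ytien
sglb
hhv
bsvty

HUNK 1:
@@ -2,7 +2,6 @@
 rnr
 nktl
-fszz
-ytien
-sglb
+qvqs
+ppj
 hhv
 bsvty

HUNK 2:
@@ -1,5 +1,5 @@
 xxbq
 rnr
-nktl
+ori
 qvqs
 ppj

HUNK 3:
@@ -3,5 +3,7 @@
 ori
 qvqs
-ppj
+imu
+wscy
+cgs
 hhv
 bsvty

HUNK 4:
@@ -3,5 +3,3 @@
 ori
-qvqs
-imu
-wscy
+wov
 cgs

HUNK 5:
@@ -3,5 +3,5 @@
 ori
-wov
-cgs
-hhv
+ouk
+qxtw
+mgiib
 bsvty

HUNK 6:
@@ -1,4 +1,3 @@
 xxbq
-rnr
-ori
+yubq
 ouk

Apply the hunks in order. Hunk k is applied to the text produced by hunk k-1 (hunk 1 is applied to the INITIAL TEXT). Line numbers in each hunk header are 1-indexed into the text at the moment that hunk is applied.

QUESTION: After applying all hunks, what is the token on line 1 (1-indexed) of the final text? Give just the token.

Hunk 1: at line 2 remove [fszz,ytien,sglb] add [qvqs,ppj] -> 7 lines: xxbq rnr nktl qvqs ppj hhv bsvty
Hunk 2: at line 1 remove [nktl] add [ori] -> 7 lines: xxbq rnr ori qvqs ppj hhv bsvty
Hunk 3: at line 3 remove [ppj] add [imu,wscy,cgs] -> 9 lines: xxbq rnr ori qvqs imu wscy cgs hhv bsvty
Hunk 4: at line 3 remove [qvqs,imu,wscy] add [wov] -> 7 lines: xxbq rnr ori wov cgs hhv bsvty
Hunk 5: at line 3 remove [wov,cgs,hhv] add [ouk,qxtw,mgiib] -> 7 lines: xxbq rnr ori ouk qxtw mgiib bsvty
Hunk 6: at line 1 remove [rnr,ori] add [yubq] -> 6 lines: xxbq yubq ouk qxtw mgiib bsvty
Final line 1: xxbq

Answer: xxbq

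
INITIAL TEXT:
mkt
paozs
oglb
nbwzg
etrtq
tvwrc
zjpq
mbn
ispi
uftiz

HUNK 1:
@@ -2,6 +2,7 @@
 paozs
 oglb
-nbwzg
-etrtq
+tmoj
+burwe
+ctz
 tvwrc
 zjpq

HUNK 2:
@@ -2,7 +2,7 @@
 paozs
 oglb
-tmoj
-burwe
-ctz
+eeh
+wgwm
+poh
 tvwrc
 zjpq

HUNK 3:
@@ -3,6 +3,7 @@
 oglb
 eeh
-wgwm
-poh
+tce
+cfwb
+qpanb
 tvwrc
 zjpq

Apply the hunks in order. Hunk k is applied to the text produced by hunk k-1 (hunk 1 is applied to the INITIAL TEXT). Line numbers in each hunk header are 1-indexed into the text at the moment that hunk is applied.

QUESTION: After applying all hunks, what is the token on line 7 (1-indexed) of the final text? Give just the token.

Hunk 1: at line 2 remove [nbwzg,etrtq] add [tmoj,burwe,ctz] -> 11 lines: mkt paozs oglb tmoj burwe ctz tvwrc zjpq mbn ispi uftiz
Hunk 2: at line 2 remove [tmoj,burwe,ctz] add [eeh,wgwm,poh] -> 11 lines: mkt paozs oglb eeh wgwm poh tvwrc zjpq mbn ispi uftiz
Hunk 3: at line 3 remove [wgwm,poh] add [tce,cfwb,qpanb] -> 12 lines: mkt paozs oglb eeh tce cfwb qpanb tvwrc zjpq mbn ispi uftiz
Final line 7: qpanb

Answer: qpanb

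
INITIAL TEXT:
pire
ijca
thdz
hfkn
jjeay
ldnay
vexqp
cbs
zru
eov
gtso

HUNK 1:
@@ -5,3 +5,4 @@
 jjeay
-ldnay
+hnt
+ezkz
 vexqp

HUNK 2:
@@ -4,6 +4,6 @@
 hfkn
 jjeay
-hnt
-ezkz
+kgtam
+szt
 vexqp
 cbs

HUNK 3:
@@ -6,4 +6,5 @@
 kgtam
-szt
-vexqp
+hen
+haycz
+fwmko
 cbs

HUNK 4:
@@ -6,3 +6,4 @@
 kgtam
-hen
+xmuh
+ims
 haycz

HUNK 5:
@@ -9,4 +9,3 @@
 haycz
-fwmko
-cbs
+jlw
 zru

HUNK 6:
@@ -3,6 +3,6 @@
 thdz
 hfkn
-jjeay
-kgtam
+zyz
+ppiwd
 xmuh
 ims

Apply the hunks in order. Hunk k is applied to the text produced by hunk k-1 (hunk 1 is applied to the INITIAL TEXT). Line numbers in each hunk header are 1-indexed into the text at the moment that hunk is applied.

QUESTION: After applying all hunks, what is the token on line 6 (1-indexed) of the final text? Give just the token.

Hunk 1: at line 5 remove [ldnay] add [hnt,ezkz] -> 12 lines: pire ijca thdz hfkn jjeay hnt ezkz vexqp cbs zru eov gtso
Hunk 2: at line 4 remove [hnt,ezkz] add [kgtam,szt] -> 12 lines: pire ijca thdz hfkn jjeay kgtam szt vexqp cbs zru eov gtso
Hunk 3: at line 6 remove [szt,vexqp] add [hen,haycz,fwmko] -> 13 lines: pire ijca thdz hfkn jjeay kgtam hen haycz fwmko cbs zru eov gtso
Hunk 4: at line 6 remove [hen] add [xmuh,ims] -> 14 lines: pire ijca thdz hfkn jjeay kgtam xmuh ims haycz fwmko cbs zru eov gtso
Hunk 5: at line 9 remove [fwmko,cbs] add [jlw] -> 13 lines: pire ijca thdz hfkn jjeay kgtam xmuh ims haycz jlw zru eov gtso
Hunk 6: at line 3 remove [jjeay,kgtam] add [zyz,ppiwd] -> 13 lines: pire ijca thdz hfkn zyz ppiwd xmuh ims haycz jlw zru eov gtso
Final line 6: ppiwd

Answer: ppiwd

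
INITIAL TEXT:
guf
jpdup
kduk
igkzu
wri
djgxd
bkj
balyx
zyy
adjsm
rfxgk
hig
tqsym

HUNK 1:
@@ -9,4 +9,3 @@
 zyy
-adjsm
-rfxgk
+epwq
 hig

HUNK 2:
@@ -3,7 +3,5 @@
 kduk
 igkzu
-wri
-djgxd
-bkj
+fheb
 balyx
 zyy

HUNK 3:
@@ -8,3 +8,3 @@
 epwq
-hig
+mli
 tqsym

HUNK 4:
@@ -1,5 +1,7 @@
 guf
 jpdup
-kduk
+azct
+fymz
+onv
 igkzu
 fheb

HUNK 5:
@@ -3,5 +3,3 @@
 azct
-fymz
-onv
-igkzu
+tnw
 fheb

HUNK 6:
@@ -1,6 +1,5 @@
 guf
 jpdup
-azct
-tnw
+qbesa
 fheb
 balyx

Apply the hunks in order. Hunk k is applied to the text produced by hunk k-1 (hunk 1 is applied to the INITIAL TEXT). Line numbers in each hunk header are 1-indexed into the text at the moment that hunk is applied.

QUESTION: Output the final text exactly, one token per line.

Hunk 1: at line 9 remove [adjsm,rfxgk] add [epwq] -> 12 lines: guf jpdup kduk igkzu wri djgxd bkj balyx zyy epwq hig tqsym
Hunk 2: at line 3 remove [wri,djgxd,bkj] add [fheb] -> 10 lines: guf jpdup kduk igkzu fheb balyx zyy epwq hig tqsym
Hunk 3: at line 8 remove [hig] add [mli] -> 10 lines: guf jpdup kduk igkzu fheb balyx zyy epwq mli tqsym
Hunk 4: at line 1 remove [kduk] add [azct,fymz,onv] -> 12 lines: guf jpdup azct fymz onv igkzu fheb balyx zyy epwq mli tqsym
Hunk 5: at line 3 remove [fymz,onv,igkzu] add [tnw] -> 10 lines: guf jpdup azct tnw fheb balyx zyy epwq mli tqsym
Hunk 6: at line 1 remove [azct,tnw] add [qbesa] -> 9 lines: guf jpdup qbesa fheb balyx zyy epwq mli tqsym

Answer: guf
jpdup
qbesa
fheb
balyx
zyy
epwq
mli
tqsym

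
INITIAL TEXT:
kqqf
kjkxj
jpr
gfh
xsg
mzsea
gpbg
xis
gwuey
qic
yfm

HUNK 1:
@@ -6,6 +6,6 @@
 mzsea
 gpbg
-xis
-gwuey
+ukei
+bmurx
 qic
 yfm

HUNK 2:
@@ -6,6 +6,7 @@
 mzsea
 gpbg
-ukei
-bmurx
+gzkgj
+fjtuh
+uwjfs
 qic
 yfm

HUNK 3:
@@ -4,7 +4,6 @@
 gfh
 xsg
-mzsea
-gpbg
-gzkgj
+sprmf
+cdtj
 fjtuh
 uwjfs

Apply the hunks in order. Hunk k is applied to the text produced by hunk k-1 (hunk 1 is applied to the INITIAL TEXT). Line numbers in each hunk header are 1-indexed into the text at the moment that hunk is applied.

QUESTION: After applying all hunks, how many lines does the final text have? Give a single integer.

Answer: 11

Derivation:
Hunk 1: at line 6 remove [xis,gwuey] add [ukei,bmurx] -> 11 lines: kqqf kjkxj jpr gfh xsg mzsea gpbg ukei bmurx qic yfm
Hunk 2: at line 6 remove [ukei,bmurx] add [gzkgj,fjtuh,uwjfs] -> 12 lines: kqqf kjkxj jpr gfh xsg mzsea gpbg gzkgj fjtuh uwjfs qic yfm
Hunk 3: at line 4 remove [mzsea,gpbg,gzkgj] add [sprmf,cdtj] -> 11 lines: kqqf kjkxj jpr gfh xsg sprmf cdtj fjtuh uwjfs qic yfm
Final line count: 11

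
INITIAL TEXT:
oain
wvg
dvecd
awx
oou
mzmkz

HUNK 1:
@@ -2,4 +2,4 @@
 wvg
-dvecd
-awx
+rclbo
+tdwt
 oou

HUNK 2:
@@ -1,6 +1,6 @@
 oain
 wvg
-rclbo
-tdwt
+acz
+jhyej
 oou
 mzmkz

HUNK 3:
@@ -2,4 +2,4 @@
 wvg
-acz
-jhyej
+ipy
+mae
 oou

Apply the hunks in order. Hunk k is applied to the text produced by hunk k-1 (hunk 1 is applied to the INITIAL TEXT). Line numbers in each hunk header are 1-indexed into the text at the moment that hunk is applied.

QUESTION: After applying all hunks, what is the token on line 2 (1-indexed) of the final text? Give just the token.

Answer: wvg

Derivation:
Hunk 1: at line 2 remove [dvecd,awx] add [rclbo,tdwt] -> 6 lines: oain wvg rclbo tdwt oou mzmkz
Hunk 2: at line 1 remove [rclbo,tdwt] add [acz,jhyej] -> 6 lines: oain wvg acz jhyej oou mzmkz
Hunk 3: at line 2 remove [acz,jhyej] add [ipy,mae] -> 6 lines: oain wvg ipy mae oou mzmkz
Final line 2: wvg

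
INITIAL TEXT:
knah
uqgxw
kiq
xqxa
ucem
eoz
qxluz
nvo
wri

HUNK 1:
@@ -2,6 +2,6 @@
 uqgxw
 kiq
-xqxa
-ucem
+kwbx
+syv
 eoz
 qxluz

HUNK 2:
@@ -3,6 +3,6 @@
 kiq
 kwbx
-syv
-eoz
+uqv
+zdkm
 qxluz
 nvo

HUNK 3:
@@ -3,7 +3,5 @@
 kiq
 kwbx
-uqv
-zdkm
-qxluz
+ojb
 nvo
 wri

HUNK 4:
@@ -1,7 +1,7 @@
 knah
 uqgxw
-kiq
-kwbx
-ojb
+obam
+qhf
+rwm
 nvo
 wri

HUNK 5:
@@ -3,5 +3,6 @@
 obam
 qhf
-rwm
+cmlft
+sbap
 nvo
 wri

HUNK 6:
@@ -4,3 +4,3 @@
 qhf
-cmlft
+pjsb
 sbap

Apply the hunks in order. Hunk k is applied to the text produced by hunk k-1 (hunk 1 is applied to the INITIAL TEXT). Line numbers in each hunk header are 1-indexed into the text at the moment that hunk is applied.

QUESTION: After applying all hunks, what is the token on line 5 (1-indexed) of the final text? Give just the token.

Answer: pjsb

Derivation:
Hunk 1: at line 2 remove [xqxa,ucem] add [kwbx,syv] -> 9 lines: knah uqgxw kiq kwbx syv eoz qxluz nvo wri
Hunk 2: at line 3 remove [syv,eoz] add [uqv,zdkm] -> 9 lines: knah uqgxw kiq kwbx uqv zdkm qxluz nvo wri
Hunk 3: at line 3 remove [uqv,zdkm,qxluz] add [ojb] -> 7 lines: knah uqgxw kiq kwbx ojb nvo wri
Hunk 4: at line 1 remove [kiq,kwbx,ojb] add [obam,qhf,rwm] -> 7 lines: knah uqgxw obam qhf rwm nvo wri
Hunk 5: at line 3 remove [rwm] add [cmlft,sbap] -> 8 lines: knah uqgxw obam qhf cmlft sbap nvo wri
Hunk 6: at line 4 remove [cmlft] add [pjsb] -> 8 lines: knah uqgxw obam qhf pjsb sbap nvo wri
Final line 5: pjsb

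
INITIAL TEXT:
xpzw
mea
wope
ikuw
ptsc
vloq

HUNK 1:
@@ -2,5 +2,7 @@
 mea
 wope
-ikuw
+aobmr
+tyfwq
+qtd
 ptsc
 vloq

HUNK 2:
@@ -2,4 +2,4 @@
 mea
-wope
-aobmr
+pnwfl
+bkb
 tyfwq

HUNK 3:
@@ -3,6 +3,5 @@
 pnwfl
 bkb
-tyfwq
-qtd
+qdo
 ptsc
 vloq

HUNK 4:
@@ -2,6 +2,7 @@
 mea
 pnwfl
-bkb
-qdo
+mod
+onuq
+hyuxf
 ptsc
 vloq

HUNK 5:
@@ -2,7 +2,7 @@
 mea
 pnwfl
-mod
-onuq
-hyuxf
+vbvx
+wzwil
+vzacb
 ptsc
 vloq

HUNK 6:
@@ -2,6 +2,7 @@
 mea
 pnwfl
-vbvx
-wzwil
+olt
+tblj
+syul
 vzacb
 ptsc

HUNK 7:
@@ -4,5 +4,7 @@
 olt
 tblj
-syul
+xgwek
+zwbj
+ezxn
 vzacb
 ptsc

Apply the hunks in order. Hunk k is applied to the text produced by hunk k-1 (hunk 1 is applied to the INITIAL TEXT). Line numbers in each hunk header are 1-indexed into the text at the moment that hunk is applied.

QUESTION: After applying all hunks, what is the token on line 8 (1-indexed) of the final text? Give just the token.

Answer: ezxn

Derivation:
Hunk 1: at line 2 remove [ikuw] add [aobmr,tyfwq,qtd] -> 8 lines: xpzw mea wope aobmr tyfwq qtd ptsc vloq
Hunk 2: at line 2 remove [wope,aobmr] add [pnwfl,bkb] -> 8 lines: xpzw mea pnwfl bkb tyfwq qtd ptsc vloq
Hunk 3: at line 3 remove [tyfwq,qtd] add [qdo] -> 7 lines: xpzw mea pnwfl bkb qdo ptsc vloq
Hunk 4: at line 2 remove [bkb,qdo] add [mod,onuq,hyuxf] -> 8 lines: xpzw mea pnwfl mod onuq hyuxf ptsc vloq
Hunk 5: at line 2 remove [mod,onuq,hyuxf] add [vbvx,wzwil,vzacb] -> 8 lines: xpzw mea pnwfl vbvx wzwil vzacb ptsc vloq
Hunk 6: at line 2 remove [vbvx,wzwil] add [olt,tblj,syul] -> 9 lines: xpzw mea pnwfl olt tblj syul vzacb ptsc vloq
Hunk 7: at line 4 remove [syul] add [xgwek,zwbj,ezxn] -> 11 lines: xpzw mea pnwfl olt tblj xgwek zwbj ezxn vzacb ptsc vloq
Final line 8: ezxn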